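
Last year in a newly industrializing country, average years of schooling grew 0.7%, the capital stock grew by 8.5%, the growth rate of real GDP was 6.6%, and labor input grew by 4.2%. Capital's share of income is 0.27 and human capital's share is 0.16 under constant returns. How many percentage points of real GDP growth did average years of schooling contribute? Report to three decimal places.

0.112 percentage points

Contribution = share × growth = 0.16 × 0.7 = 0.112 pp.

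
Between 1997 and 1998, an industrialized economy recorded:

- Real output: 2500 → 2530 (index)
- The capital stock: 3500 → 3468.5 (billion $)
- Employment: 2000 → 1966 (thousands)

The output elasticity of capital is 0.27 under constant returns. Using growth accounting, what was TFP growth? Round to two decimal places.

2.68%

Real output growth = (2530 − 2500) / 2500 = 1.2%.
The capital stock growth = (3468.5 − 3500) / 3500 = -0.9%.
Employment growth = (1966 − 2000) / 2000 = -1.7%.
Labor's share = 1 − 0.27 = 0.73.
The capital stock: 0.27 × (-0.9) = -0.243 pp.
Employment: 0.73 × (-1.7) = -1.241 pp.
TFP growth = 1.2 + 1.484 = 2.684%.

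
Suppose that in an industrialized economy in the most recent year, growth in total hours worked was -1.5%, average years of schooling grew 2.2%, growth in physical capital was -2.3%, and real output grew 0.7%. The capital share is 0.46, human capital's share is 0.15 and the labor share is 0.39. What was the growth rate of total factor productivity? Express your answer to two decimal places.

Labor's share = 1 − 0.46 − 0.15 = 0.39.
Physical capital: 0.46 × (-2.3) = -1.058 pp.
Average years of schooling: 0.15 × 2.2 = 0.33 pp.
Total hours worked: 0.39 × (-1.5) = -0.585 pp.
TFP growth = 0.7 + 1.313 = 2.013%.

2.01%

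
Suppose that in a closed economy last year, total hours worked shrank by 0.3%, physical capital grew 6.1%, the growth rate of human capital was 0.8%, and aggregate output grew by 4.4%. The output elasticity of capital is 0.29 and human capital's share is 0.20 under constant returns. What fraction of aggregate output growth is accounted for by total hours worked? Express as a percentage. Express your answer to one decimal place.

Labor's share = 1 − 0.29 − 0.2 = 0.51.
Total hours worked contributed 0.51 × (-0.3) = -0.153 pp.
Share of growth = -0.153 / 4.4 × 100 = -3.477%.

-3.5%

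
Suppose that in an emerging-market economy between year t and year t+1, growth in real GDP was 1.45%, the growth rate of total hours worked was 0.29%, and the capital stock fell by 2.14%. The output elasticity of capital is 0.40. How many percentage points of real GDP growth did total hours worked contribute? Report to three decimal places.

Labor's share = 1 − 0.4 = 0.6.
Contribution = share × growth = 0.6 × 0.29 = 0.174 pp.

0.174 pp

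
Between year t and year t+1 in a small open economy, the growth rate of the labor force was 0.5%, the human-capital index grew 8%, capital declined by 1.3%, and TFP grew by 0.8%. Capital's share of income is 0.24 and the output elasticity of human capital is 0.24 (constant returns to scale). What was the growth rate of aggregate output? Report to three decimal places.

2.668%

Labor's share = 1 − 0.24 − 0.24 = 0.52.
Capital: 0.24 × (-1.3) = -0.312 pp.
The human-capital index: 0.24 × 8 = 1.92 pp.
The labor force: 0.52 × 0.5 = 0.26 pp.
Output growth = 0.8 + 1.868 = 2.668%.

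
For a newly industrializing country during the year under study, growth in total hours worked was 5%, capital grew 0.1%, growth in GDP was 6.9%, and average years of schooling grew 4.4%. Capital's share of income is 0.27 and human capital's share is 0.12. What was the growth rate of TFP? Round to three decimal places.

Labor's share = 1 − 0.27 − 0.12 = 0.61.
Capital: 0.27 × 0.1 = 0.027 pp.
Average years of schooling: 0.12 × 4.4 = 0.528 pp.
Total hours worked: 0.61 × 5 = 3.05 pp.
TFP growth = 6.9 − 3.605 = 3.295%.

3.295%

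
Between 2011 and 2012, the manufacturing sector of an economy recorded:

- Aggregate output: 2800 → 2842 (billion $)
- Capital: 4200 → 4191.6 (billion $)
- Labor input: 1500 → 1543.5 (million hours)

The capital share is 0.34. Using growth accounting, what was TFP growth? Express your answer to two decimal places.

Aggregate output growth = (2842 − 2800) / 2800 = 1.5%.
Capital growth = (4191.6 − 4200) / 4200 = -0.2%.
Labor input growth = (1543.5 − 1500) / 1500 = 2.9%.
Labor's share = 1 − 0.34 = 0.66.
Capital: 0.34 × (-0.2) = -0.068 pp.
Labor input: 0.66 × 2.9 = 1.914 pp.
TFP growth = 1.5 − 1.846 = -0.346%.

-0.35%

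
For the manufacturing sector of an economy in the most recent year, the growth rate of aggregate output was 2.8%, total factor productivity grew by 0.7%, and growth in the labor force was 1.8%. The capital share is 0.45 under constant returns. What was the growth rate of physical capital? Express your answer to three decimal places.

Physical capital growth was 2.467%.

Labor's share = 1 − 0.45 = 0.55.
gY = gA + 0.55×1.8 + 0.45×g.
0.45×g = 2.8 − 0.7 − 0.99 = 1.11.
g = 1.11 / 0.45 = 2.46667%.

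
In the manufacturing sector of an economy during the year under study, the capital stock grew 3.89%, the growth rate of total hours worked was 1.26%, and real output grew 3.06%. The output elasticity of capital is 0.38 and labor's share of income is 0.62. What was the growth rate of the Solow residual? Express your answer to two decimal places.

The Solow residual growth was 0.80%.

Labor's share = 1 − 0.38 = 0.62.
The capital stock: 0.38 × 3.89 = 1.4782 pp.
Total hours worked: 0.62 × 1.26 = 0.7812 pp.
TFP growth = 3.06 − 2.2594 = 0.8006%.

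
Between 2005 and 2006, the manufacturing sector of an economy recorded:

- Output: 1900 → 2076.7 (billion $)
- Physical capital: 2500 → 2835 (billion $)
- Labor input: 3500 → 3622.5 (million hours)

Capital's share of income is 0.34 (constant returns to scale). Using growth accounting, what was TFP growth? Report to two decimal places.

TFP grew 2.43%.

Output growth = (2076.7 − 1900) / 1900 = 9.3%.
Physical capital growth = (2835 − 2500) / 2500 = 13.4%.
Labor input growth = (3622.5 − 3500) / 3500 = 3.5%.
Labor's share = 1 − 0.34 = 0.66.
Physical capital: 0.34 × 13.4 = 4.556 pp.
Labor input: 0.66 × 3.5 = 2.31 pp.
TFP growth = 9.3 − 6.866 = 2.434%.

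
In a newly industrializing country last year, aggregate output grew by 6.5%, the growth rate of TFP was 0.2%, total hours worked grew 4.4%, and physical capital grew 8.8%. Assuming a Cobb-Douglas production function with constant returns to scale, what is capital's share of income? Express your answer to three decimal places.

gY = gA + α·gK + (1−α)·gL, so gY − gA − gL = α(gK − gL).
6.5 − 0.2 − 4.4 = α × (8.8 − 4.4).
1.9 = 4.4 α, so α = 0.43182.

Capital's share of income is 0.432.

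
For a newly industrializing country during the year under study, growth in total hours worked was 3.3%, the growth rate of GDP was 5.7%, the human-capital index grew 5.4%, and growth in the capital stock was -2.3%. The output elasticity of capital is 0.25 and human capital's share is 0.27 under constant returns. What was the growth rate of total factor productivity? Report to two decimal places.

Labor's share = 1 − 0.25 − 0.27 = 0.48.
The capital stock: 0.25 × (-2.3) = -0.575 pp.
The human-capital index: 0.27 × 5.4 = 1.458 pp.
Total hours worked: 0.48 × 3.3 = 1.584 pp.
TFP growth = 5.7 − 2.467 = 3.233%.

3.23%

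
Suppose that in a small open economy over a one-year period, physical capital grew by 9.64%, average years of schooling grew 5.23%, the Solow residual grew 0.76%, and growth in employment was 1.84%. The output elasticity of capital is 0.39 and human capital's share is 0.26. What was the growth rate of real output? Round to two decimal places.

Labor's share = 1 − 0.39 − 0.26 = 0.35.
Physical capital: 0.39 × 9.64 = 3.7596 pp.
Average years of schooling: 0.26 × 5.23 = 1.3598 pp.
Employment: 0.35 × 1.84 = 0.644 pp.
Output growth = 0.76 + 5.7634 = 6.5234%.

Real output grew 6.52%.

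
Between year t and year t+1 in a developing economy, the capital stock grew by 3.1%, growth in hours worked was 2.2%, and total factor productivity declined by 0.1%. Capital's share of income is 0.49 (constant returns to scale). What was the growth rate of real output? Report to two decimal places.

Labor's share = 1 − 0.49 = 0.51.
The capital stock: 0.49 × 3.1 = 1.519 pp.
Hours worked: 0.51 × 2.2 = 1.122 pp.
Output growth = -0.1 + 2.641 = 2.541%.

2.54%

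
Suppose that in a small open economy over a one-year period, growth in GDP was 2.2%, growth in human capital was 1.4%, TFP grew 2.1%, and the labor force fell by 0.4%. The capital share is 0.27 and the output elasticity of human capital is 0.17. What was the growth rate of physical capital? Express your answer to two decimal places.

Physical capital growth was 0.32%.

Labor's share = 1 − 0.27 − 0.17 = 0.56.
gY = gA + 0.17×1.4 + 0.56×(-0.4) + 0.27×g.
0.27×g = 2.2 − 2.1 − 0.014 = 0.086.
g = 0.086 / 0.27 = 0.3185%.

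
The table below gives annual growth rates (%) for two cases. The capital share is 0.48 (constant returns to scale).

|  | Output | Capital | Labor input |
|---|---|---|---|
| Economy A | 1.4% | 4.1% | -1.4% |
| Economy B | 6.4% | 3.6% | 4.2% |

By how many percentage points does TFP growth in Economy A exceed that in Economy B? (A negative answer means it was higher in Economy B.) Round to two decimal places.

-2.33 percentage points

Labor's share = 1 − 0.48 = 0.52.
Economy A: TFP = 1.4 − 1.968 + 0.728 = 0.16%.
Economy B: TFP = 6.4 − 1.728 − 2.184 = 2.488%.
Difference = 0.16 − (2.488) = -2.328 pp.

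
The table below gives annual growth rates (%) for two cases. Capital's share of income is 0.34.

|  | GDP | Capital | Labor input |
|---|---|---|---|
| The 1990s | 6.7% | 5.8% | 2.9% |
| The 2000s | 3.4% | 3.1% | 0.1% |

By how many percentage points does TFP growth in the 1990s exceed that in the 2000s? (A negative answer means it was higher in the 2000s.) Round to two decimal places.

Labor's share = 1 − 0.34 = 0.66.
The 1990s: TFP = 6.7 − 1.972 − 1.914 = 2.814%.
The 2000s: TFP = 3.4 − 1.054 − 0.066 = 2.28%.
Difference = 2.814 − (2.28) = 0.534 pp.

0.53 percentage points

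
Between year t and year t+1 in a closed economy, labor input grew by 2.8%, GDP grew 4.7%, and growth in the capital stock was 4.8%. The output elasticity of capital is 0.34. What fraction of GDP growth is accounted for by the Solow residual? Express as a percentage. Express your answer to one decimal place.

26.0%

Labor's share = 1 − 0.34 = 0.66.
The capital stock: 0.34 × 4.8 = 1.632 pp.
Labor input: 0.66 × 2.8 = 1.848 pp.
TFP growth = 4.7 − 3.48 = 1.22%.
TFP share of growth = 1.22 / 4.7 × 100 = 25.957%.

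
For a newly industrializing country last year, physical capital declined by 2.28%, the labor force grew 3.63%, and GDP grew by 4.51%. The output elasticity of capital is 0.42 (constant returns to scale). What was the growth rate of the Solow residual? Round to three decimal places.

3.362%

Labor's share = 1 − 0.42 = 0.58.
Physical capital: 0.42 × (-2.28) = -0.9576 pp.
The labor force: 0.58 × 3.63 = 2.1054 pp.
TFP growth = 4.51 − 1.1478 = 3.3622%.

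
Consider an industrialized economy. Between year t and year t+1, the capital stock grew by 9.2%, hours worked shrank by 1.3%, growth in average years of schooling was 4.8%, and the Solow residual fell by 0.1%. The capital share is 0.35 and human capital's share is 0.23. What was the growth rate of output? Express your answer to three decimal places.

3.678%

Labor's share = 1 − 0.35 − 0.23 = 0.42.
The capital stock: 0.35 × 9.2 = 3.22 pp.
Average years of schooling: 0.23 × 4.8 = 1.104 pp.
Hours worked: 0.42 × (-1.3) = -0.546 pp.
Output growth = -0.1 + 3.778 = 3.678%.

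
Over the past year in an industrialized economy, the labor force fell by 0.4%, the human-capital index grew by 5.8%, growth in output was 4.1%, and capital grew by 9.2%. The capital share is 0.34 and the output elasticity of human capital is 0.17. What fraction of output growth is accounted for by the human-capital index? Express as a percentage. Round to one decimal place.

The human-capital index contributed 0.17 × 5.8 = 0.986 pp.
Share of growth = 0.986 / 4.1 × 100 = 24.049%.

24.0%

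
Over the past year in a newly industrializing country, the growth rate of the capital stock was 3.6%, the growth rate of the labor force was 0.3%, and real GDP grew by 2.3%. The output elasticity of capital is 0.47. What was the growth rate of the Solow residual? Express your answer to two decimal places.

0.45%

Labor's share = 1 − 0.47 = 0.53.
The capital stock: 0.47 × 3.6 = 1.692 pp.
The labor force: 0.53 × 0.3 = 0.159 pp.
TFP growth = 2.3 − 1.851 = 0.449%.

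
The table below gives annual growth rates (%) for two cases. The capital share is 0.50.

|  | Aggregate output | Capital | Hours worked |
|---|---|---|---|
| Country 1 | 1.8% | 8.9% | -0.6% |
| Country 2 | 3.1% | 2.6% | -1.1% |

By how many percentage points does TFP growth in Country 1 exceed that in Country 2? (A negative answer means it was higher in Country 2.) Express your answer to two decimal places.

Labor's share = 1 − 0.5 = 0.5.
Country 1: TFP = 1.8 − 4.45 + 0.3 = -2.35%.
Country 2: TFP = 3.1 − 1.3 + 0.55 = 2.35%.
Difference = -2.35 − (2.35) = -4.7 pp.

-4.70 percentage points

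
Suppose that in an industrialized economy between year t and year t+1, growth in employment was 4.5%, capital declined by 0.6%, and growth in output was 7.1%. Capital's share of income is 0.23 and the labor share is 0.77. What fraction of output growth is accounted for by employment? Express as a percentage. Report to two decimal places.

48.80%

Labor's share = 1 − 0.23 = 0.77.
Employment contributed 0.77 × 4.5 = 3.465 pp.
Share of growth = 3.465 / 7.1 × 100 = 48.8028%.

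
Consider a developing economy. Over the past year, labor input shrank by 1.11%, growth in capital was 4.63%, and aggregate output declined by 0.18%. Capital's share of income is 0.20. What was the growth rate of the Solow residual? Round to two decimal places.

Labor's share = 1 − 0.2 = 0.8.
Capital: 0.2 × 4.63 = 0.926 pp.
Labor input: 0.8 × (-1.11) = -0.888 pp.
TFP growth = -0.18 − 0.038 = -0.218%.

-0.22%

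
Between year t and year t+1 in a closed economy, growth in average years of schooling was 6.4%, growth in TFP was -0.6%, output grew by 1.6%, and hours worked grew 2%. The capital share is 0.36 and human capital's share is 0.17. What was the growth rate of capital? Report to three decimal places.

0.478%

Labor's share = 1 − 0.36 − 0.17 = 0.47.
gY = gA + 0.17×6.4 + 0.47×2 + 0.36×g.
0.36×g = 1.6 + 0.6 − 2.028 = 0.172.
g = 0.172 / 0.36 = 0.47778%.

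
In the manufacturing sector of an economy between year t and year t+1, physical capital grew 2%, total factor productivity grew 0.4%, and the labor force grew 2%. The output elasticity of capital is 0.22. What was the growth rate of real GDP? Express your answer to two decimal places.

Real GDP growth was 2.40%.

Labor's share = 1 − 0.22 = 0.78.
Physical capital: 0.22 × 2 = 0.44 pp.
The labor force: 0.78 × 2 = 1.56 pp.
Output growth = 0.4 + 2 = 2.4%.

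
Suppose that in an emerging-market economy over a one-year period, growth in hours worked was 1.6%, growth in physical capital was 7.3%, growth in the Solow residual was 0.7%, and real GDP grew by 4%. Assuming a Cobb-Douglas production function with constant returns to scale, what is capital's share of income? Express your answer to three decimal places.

gY = gA + α·gK + (1−α)·gL, so gY − gA − gL = α(gK − gL).
4 − 0.7 − 1.6 = α × (7.3 − 1.6).
1.7 = 5.7 α, so α = 0.29825.

Capital's share of income is 0.298.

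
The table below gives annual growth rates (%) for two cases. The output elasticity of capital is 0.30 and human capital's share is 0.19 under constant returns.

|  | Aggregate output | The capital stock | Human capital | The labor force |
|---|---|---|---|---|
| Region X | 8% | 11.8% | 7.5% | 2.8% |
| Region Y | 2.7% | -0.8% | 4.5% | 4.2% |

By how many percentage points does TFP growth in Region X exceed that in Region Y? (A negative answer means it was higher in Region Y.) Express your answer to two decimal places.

Labor's share = 1 − 0.3 − 0.19 = 0.51.
Region X: TFP = 8 − 3.54 − 1.425 − 1.428 = 1.607%.
Region Y: TFP = 2.7 + 0.24 − 0.855 − 2.142 = -0.057%.
Difference = 1.607 − (-0.057) = 1.664 pp.

1.66 percentage points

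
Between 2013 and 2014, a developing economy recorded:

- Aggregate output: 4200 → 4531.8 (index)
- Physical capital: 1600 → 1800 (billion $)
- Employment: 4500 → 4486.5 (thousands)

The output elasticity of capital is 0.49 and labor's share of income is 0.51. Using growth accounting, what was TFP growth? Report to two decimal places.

Aggregate output growth = (4531.8 − 4200) / 4200 = 7.9%.
Physical capital growth = (1800 − 1600) / 1600 = 12.5%.
Employment growth = (4486.5 − 4500) / 4500 = -0.3%.
Labor's share = 1 − 0.49 = 0.51.
Physical capital: 0.49 × 12.5 = 6.125 pp.
Employment: 0.51 × (-0.3) = -0.153 pp.
TFP growth = 7.9 − 5.972 = 1.928%.

1.93%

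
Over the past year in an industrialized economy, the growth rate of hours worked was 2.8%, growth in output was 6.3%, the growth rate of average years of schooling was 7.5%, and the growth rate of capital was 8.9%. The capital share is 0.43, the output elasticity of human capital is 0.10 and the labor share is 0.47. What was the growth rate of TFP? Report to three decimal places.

0.407%

Labor's share = 1 − 0.43 − 0.1 = 0.47.
Capital: 0.43 × 8.9 = 3.827 pp.
Average years of schooling: 0.1 × 7.5 = 0.75 pp.
Hours worked: 0.47 × 2.8 = 1.316 pp.
TFP growth = 6.3 − 5.893 = 0.407%.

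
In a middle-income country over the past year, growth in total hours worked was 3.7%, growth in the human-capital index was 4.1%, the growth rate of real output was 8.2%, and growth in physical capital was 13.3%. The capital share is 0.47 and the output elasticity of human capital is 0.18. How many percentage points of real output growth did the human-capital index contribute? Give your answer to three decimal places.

0.738 percentage points

Contribution = share × growth = 0.18 × 4.1 = 0.738 pp.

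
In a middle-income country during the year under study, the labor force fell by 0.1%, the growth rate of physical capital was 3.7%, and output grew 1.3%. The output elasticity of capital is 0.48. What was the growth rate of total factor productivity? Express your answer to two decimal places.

Labor's share = 1 − 0.48 = 0.52.
Physical capital: 0.48 × 3.7 = 1.776 pp.
The labor force: 0.52 × (-0.1) = -0.052 pp.
TFP growth = 1.3 − 1.724 = -0.424%.

-0.42%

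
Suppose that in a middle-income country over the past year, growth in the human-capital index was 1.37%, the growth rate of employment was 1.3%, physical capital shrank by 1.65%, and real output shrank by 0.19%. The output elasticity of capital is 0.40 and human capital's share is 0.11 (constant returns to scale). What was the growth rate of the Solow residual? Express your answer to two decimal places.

-0.32%

Labor's share = 1 − 0.4 − 0.11 = 0.49.
Physical capital: 0.4 × (-1.65) = -0.66 pp.
The human-capital index: 0.11 × 1.37 = 0.1507 pp.
Employment: 0.49 × 1.3 = 0.637 pp.
TFP growth = -0.19 − 0.1277 = -0.3177%.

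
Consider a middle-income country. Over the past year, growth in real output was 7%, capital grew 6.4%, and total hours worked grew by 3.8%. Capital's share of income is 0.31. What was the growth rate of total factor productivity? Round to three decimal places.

Labor's share = 1 − 0.31 = 0.69.
Capital: 0.31 × 6.4 = 1.984 pp.
Total hours worked: 0.69 × 3.8 = 2.622 pp.
TFP growth = 7 − 4.606 = 2.394%.

Total factor productivity growth was 2.394%.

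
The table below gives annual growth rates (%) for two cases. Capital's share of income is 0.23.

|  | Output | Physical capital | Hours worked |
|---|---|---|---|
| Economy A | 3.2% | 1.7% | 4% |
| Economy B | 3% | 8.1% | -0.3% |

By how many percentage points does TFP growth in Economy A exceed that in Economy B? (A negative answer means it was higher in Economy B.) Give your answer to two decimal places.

-1.64 percentage points

Labor's share = 1 − 0.23 = 0.77.
Economy A: TFP = 3.2 − 0.391 − 3.08 = -0.271%.
Economy B: TFP = 3 − 1.863 + 0.231 = 1.368%.
Difference = -0.271 − (1.368) = -1.639 pp.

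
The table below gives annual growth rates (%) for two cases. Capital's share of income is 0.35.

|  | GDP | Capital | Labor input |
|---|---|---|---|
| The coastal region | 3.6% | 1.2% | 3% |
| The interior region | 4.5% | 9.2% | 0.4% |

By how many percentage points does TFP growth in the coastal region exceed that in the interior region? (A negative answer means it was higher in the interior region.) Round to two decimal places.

0.21 percentage points

Labor's share = 1 − 0.35 = 0.65.
The coastal region: TFP = 3.6 − 0.42 − 1.95 = 1.23%.
The interior region: TFP = 4.5 − 3.22 − 0.26 = 1.02%.
Difference = 1.23 − (1.02) = 0.21 pp.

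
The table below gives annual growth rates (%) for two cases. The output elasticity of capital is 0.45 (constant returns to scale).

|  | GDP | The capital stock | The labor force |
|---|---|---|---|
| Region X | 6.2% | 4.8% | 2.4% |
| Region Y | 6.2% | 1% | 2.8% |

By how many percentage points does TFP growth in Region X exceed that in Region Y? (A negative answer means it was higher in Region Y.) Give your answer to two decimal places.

-1.49 percentage points

Labor's share = 1 − 0.45 = 0.55.
Region X: TFP = 6.2 − 2.16 − 1.32 = 2.72%.
Region Y: TFP = 6.2 − 0.45 − 1.54 = 4.21%.
Difference = 2.72 − (4.21) = -1.49 pp.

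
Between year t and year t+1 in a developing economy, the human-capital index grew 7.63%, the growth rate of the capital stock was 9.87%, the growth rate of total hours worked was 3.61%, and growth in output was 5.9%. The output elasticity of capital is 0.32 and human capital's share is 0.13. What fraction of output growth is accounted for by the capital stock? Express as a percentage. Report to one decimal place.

The capital stock accounted for 53.5% of growth.

The capital stock contributed 0.32 × 9.87 = 3.1584 pp.
Share of growth = 3.1584 / 5.9 × 100 = 53.532%.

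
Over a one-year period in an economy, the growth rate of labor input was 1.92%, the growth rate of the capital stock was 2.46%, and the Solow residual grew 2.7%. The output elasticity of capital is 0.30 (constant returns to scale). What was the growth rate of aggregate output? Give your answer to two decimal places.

Labor's share = 1 − 0.3 = 0.7.
The capital stock: 0.3 × 2.46 = 0.738 pp.
Labor input: 0.7 × 1.92 = 1.344 pp.
Output growth = 2.7 + 2.082 = 4.782%.

Aggregate output growth was 4.78%.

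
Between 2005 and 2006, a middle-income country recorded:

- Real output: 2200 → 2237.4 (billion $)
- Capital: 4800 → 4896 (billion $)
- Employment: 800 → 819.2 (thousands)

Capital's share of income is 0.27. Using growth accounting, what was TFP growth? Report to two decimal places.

Real output growth = (2237.4 − 2200) / 2200 = 1.7%.
Capital growth = (4896 − 4800) / 4800 = 2%.
Employment growth = (819.2 − 800) / 800 = 2.4%.
Labor's share = 1 − 0.27 = 0.73.
Capital: 0.27 × 2 = 0.54 pp.
Employment: 0.73 × 2.4 = 1.752 pp.
TFP growth = 1.7 − 2.292 = -0.592%.

-0.59%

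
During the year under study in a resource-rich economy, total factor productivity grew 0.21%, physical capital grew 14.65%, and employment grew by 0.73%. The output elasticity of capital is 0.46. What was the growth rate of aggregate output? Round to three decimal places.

Labor's share = 1 − 0.46 = 0.54.
Physical capital: 0.46 × 14.65 = 6.739 pp.
Employment: 0.54 × 0.73 = 0.3942 pp.
Output growth = 0.21 + 7.1332 = 7.3432%.

7.343%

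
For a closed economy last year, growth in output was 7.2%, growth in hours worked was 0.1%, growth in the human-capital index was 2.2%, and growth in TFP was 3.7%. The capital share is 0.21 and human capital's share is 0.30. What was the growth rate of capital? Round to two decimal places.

Capital grew 13.29%.

Labor's share = 1 − 0.21 − 0.3 = 0.49.
gY = gA + 0.3×2.2 + 0.49×0.1 + 0.21×g.
0.21×g = 7.2 − 3.7 − 0.709 = 2.791.
g = 2.791 / 0.21 = 13.2905%.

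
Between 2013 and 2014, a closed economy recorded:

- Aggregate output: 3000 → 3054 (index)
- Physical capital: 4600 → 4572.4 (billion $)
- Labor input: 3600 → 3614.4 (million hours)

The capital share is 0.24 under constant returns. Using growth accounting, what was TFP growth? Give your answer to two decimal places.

Aggregate output growth = (3054 − 3000) / 3000 = 1.8%.
Physical capital growth = (4572.4 − 4600) / 4600 = -0.6%.
Labor input growth = (3614.4 − 3600) / 3600 = 0.4%.
Labor's share = 1 − 0.24 = 0.76.
Physical capital: 0.24 × (-0.6) = -0.144 pp.
Labor input: 0.76 × 0.4 = 0.304 pp.
TFP growth = 1.8 − 0.16 = 1.64%.

1.64%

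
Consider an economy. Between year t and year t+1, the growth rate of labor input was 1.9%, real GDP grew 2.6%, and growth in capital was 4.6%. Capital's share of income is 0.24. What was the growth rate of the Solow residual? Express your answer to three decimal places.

The Solow residual grew 0.052%.

Labor's share = 1 − 0.24 = 0.76.
Capital: 0.24 × 4.6 = 1.104 pp.
Labor input: 0.76 × 1.9 = 1.444 pp.
TFP growth = 2.6 − 2.548 = 0.052%.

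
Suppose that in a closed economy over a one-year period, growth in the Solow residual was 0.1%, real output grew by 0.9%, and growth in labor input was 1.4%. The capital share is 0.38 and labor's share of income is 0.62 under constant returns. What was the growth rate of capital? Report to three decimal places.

-0.179%

Labor's share = 1 − 0.38 = 0.62.
gY = gA + 0.62×1.4 + 0.38×g.
0.38×g = 0.9 − 0.1 − 0.868 = -0.068.
g = -0.068 / 0.38 = -0.17895%.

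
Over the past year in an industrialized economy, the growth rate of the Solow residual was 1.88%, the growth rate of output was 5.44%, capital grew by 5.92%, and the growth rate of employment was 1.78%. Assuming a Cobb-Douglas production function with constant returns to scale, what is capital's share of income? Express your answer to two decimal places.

gY = gA + α·gK + (1−α)·gL, so gY − gA − gL = α(gK − gL).
5.44 − 1.88 − 1.78 = α × (5.92 − 1.78).
1.78 = 4.14 α, so α = 0.43.

0.43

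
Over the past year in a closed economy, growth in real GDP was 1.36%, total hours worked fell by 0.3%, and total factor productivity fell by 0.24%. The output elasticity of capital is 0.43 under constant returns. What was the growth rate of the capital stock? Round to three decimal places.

4.119%

Labor's share = 1 − 0.43 = 0.57.
gY = gA + 0.57×(-0.3) + 0.43×g.
0.43×g = 1.36 + 0.24 + 0.171 = 1.771.
g = 1.771 / 0.43 = 4.1186%.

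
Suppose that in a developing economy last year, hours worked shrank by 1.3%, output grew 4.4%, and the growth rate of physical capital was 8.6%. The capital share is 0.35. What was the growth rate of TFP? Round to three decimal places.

Labor's share = 1 − 0.35 = 0.65.
Physical capital: 0.35 × 8.6 = 3.01 pp.
Hours worked: 0.65 × (-1.3) = -0.845 pp.
TFP growth = 4.4 − 2.165 = 2.235%.

2.235%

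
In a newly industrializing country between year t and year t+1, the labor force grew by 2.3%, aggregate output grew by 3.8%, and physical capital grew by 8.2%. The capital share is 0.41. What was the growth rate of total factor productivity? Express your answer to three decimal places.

-0.919%

Labor's share = 1 − 0.41 = 0.59.
Physical capital: 0.41 × 8.2 = 3.362 pp.
The labor force: 0.59 × 2.3 = 1.357 pp.
TFP growth = 3.8 − 4.719 = -0.919%.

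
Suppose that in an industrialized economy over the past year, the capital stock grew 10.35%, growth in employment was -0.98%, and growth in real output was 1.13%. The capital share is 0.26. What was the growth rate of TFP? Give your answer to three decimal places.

-0.836%

Labor's share = 1 − 0.26 = 0.74.
The capital stock: 0.26 × 10.35 = 2.691 pp.
Employment: 0.74 × (-0.98) = -0.7252 pp.
TFP growth = 1.13 − 1.9658 = -0.8358%.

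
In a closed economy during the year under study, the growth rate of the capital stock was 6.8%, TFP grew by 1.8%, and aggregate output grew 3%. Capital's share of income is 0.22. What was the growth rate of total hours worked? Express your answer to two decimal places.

-0.38%

Labor's share = 1 − 0.22 = 0.78.
gY = gA + 0.22×6.8 + 0.78×g.
0.78×g = 3 − 1.8 − 1.496 = -0.296.
g = -0.296 / 0.78 = -0.3795%.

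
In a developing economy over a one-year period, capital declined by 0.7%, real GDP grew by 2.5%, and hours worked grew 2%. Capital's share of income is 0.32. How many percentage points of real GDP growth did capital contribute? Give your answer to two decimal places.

Contribution = share × growth = 0.32 × (-0.7) = -0.224 pp.

-0.22 percentage points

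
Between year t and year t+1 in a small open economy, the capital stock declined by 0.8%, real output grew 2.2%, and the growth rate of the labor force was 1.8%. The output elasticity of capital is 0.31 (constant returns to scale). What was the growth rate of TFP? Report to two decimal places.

TFP growth was 1.21%.

Labor's share = 1 − 0.31 = 0.69.
The capital stock: 0.31 × (-0.8) = -0.248 pp.
The labor force: 0.69 × 1.8 = 1.242 pp.
TFP growth = 2.2 − 0.994 = 1.206%.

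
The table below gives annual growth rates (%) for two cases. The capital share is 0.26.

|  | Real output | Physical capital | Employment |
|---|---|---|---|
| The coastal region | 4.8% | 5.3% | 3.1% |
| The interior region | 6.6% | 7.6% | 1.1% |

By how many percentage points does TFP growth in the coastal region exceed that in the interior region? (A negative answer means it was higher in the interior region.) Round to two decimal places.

Labor's share = 1 − 0.26 = 0.74.
The coastal region: TFP = 4.8 − 1.378 − 2.294 = 1.128%.
The interior region: TFP = 6.6 − 1.976 − 0.814 = 3.81%.
Difference = 1.128 − (3.81) = -2.682 pp.

-2.68 percentage points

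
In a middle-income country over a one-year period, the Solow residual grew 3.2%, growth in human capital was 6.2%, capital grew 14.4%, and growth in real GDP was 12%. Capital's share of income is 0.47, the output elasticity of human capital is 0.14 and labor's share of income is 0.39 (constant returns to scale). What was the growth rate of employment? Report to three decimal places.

2.985%

Labor's share = 1 − 0.47 − 0.14 = 0.39.
gY = gA + 0.47×14.4 + 0.14×6.2 + 0.39×g.
0.39×g = 12 − 3.2 − 7.636 = 1.164.
g = 1.164 / 0.39 = 2.98462%.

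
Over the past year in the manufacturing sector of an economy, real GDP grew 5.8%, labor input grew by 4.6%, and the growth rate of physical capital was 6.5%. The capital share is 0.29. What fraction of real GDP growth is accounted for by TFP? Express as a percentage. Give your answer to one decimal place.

Labor's share = 1 − 0.29 = 0.71.
Physical capital: 0.29 × 6.5 = 1.885 pp.
Labor input: 0.71 × 4.6 = 3.266 pp.
TFP growth = 5.8 − 5.151 = 0.649%.
TFP share of growth = 0.649 / 5.8 × 100 = 11.19%.

TFP accounted for 11.2% of growth.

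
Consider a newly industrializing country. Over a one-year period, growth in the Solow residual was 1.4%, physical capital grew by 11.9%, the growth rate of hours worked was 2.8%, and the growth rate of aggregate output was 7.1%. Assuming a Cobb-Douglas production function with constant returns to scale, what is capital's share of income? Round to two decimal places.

gY = gA + α·gK + (1−α)·gL, so gY − gA − gL = α(gK − gL).
7.1 − 1.4 − 2.8 = α × (11.9 − 2.8).
2.9 = 9.1 α, so α = 0.3187.

α = 0.32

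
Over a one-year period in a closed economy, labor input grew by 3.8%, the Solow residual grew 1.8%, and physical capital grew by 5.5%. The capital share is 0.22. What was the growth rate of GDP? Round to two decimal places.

Labor's share = 1 − 0.22 = 0.78.
Physical capital: 0.22 × 5.5 = 1.21 pp.
Labor input: 0.78 × 3.8 = 2.964 pp.
Output growth = 1.8 + 4.174 = 5.974%.

5.97%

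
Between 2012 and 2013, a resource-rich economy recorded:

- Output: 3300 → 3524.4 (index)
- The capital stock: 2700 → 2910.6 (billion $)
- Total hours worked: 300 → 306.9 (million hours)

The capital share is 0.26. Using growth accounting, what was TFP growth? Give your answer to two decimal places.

Output growth = (3524.4 − 3300) / 3300 = 6.8%.
The capital stock growth = (2910.6 − 2700) / 2700 = 7.8%.
Total hours worked growth = (306.9 − 300) / 300 = 2.3%.
Labor's share = 1 − 0.26 = 0.74.
The capital stock: 0.26 × 7.8 = 2.028 pp.
Total hours worked: 0.74 × 2.3 = 1.702 pp.
TFP growth = 6.8 − 3.73 = 3.07%.

3.07%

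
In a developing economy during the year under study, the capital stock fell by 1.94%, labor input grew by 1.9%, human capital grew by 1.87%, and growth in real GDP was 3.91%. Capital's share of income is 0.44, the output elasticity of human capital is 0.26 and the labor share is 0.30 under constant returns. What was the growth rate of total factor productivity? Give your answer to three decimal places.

3.707%

Labor's share = 1 − 0.44 − 0.26 = 0.3.
The capital stock: 0.44 × (-1.94) = -0.8536 pp.
Human capital: 0.26 × 1.87 = 0.4862 pp.
Labor input: 0.3 × 1.9 = 0.57 pp.
TFP growth = 3.91 − 0.2026 = 3.7074%.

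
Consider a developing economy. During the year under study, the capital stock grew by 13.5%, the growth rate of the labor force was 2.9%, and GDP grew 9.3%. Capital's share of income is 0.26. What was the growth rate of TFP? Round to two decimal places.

Labor's share = 1 − 0.26 = 0.74.
The capital stock: 0.26 × 13.5 = 3.51 pp.
The labor force: 0.74 × 2.9 = 2.146 pp.
TFP growth = 9.3 − 5.656 = 3.644%.

TFP grew 3.64%.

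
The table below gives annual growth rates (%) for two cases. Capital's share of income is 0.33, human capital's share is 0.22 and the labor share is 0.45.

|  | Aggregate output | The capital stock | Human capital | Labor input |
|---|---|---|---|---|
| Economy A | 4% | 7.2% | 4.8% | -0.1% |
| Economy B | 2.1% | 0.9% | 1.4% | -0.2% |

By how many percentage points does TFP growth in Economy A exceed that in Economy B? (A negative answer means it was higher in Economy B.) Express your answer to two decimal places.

-0.97 percentage points

Labor's share = 1 − 0.33 − 0.22 = 0.45.
Economy A: TFP = 4 − 2.376 − 1.056 + 0.045 = 0.613%.
Economy B: TFP = 2.1 − 0.297 − 0.308 + 0.09 = 1.585%.
Difference = 0.613 − (1.585) = -0.972 pp.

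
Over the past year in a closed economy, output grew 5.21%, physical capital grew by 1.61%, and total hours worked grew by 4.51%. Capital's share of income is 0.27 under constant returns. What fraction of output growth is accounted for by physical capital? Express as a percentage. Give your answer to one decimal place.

8.3%

Physical capital contributed 0.27 × 1.61 = 0.4347 pp.
Share of growth = 0.4347 / 5.21 × 100 = 8.344%.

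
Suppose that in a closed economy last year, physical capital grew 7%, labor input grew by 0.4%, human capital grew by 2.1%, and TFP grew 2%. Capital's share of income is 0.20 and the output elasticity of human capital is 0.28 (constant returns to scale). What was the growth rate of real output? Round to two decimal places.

4.20%

Labor's share = 1 − 0.2 − 0.28 = 0.52.
Physical capital: 0.2 × 7 = 1.4 pp.
Human capital: 0.28 × 2.1 = 0.588 pp.
Labor input: 0.52 × 0.4 = 0.208 pp.
Output growth = 2 + 2.196 = 4.196%.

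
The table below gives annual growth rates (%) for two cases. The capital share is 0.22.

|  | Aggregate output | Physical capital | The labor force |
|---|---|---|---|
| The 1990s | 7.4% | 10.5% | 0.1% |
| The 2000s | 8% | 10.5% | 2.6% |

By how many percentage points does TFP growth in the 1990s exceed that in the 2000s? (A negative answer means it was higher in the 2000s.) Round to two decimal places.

1.35 percentage points

Labor's share = 1 − 0.22 = 0.78.
The 1990s: TFP = 7.4 − 2.31 − 0.078 = 5.012%.
The 2000s: TFP = 8 − 2.31 − 2.028 = 3.662%.
Difference = 5.012 − (3.662) = 1.35 pp.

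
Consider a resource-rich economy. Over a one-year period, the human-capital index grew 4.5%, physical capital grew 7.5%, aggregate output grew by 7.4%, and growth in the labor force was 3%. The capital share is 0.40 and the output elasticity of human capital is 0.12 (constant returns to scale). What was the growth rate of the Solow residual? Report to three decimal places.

2.420%

Labor's share = 1 − 0.4 − 0.12 = 0.48.
Physical capital: 0.4 × 7.5 = 3 pp.
The human-capital index: 0.12 × 4.5 = 0.54 pp.
The labor force: 0.48 × 3 = 1.44 pp.
TFP growth = 7.4 − 4.98 = 2.42%.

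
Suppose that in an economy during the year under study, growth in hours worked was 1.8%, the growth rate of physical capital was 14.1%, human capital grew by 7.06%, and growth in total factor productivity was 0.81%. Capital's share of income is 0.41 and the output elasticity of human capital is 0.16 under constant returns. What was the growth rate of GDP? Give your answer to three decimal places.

Labor's share = 1 − 0.41 − 0.16 = 0.43.
Physical capital: 0.41 × 14.1 = 5.781 pp.
Human capital: 0.16 × 7.06 = 1.1296 pp.
Hours worked: 0.43 × 1.8 = 0.774 pp.
Output growth = 0.81 + 7.6846 = 8.4946%.

8.495%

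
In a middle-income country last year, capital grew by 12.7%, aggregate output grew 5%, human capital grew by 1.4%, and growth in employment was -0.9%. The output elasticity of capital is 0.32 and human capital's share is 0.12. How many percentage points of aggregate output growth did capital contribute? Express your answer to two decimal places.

4.06

Contribution = share × growth = 0.32 × 12.7 = 4.064 pp.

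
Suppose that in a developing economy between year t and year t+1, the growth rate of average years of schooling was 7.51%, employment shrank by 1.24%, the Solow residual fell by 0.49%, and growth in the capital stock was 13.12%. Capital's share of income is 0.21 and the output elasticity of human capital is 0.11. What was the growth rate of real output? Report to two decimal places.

Real output growth was 2.25%.

Labor's share = 1 − 0.21 − 0.11 = 0.68.
The capital stock: 0.21 × 13.12 = 2.7552 pp.
Average years of schooling: 0.11 × 7.51 = 0.8261 pp.
Employment: 0.68 × (-1.24) = -0.8432 pp.
Output growth = -0.49 + 2.7381 = 2.2481%.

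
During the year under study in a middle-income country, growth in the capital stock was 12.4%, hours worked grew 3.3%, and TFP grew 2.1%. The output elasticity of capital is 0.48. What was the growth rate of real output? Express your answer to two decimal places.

Real output growth was 9.77%.

Labor's share = 1 − 0.48 = 0.52.
The capital stock: 0.48 × 12.4 = 5.952 pp.
Hours worked: 0.52 × 3.3 = 1.716 pp.
Output growth = 2.1 + 7.668 = 9.768%.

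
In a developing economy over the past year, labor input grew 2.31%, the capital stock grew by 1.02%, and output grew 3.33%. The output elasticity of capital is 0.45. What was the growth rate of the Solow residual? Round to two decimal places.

1.60%

Labor's share = 1 − 0.45 = 0.55.
The capital stock: 0.45 × 1.02 = 0.459 pp.
Labor input: 0.55 × 2.31 = 1.2705 pp.
TFP growth = 3.33 − 1.7295 = 1.6005%.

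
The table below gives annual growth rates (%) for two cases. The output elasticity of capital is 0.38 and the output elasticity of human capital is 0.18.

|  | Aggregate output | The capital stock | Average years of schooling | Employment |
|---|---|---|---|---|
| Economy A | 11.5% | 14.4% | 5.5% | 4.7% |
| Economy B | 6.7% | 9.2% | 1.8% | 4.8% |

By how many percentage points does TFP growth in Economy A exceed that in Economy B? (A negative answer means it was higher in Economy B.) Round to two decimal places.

Labor's share = 1 − 0.38 − 0.18 = 0.44.
Economy A: TFP = 11.5 − 5.472 − 0.99 − 2.068 = 2.97%.
Economy B: TFP = 6.7 − 3.496 − 0.324 − 2.112 = 0.768%.
Difference = 2.97 − (0.768) = 2.202 pp.

2.20 percentage points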